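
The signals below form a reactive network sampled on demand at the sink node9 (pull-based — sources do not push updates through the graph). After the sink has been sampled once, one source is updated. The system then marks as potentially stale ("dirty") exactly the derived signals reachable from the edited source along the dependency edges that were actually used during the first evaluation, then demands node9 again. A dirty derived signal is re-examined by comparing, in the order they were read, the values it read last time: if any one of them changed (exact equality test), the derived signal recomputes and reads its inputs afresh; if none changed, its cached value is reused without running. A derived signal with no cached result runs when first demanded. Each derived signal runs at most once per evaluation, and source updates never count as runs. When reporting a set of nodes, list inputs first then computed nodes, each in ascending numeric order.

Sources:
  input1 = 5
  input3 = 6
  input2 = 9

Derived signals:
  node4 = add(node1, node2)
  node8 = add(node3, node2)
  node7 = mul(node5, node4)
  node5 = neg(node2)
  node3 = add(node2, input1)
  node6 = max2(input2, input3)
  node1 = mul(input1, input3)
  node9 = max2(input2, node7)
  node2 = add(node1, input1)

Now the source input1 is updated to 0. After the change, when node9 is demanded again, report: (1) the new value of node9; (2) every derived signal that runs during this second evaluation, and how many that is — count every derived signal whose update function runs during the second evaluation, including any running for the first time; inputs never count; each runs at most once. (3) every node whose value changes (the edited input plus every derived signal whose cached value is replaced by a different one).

Initial pass — values computed on the first demand:
  node1 = mul(5, 6) = 30
  node2 = add(30, 5) = 35
  node4 = add(30, 35) = 65
  node5 = neg(35) = -35
  node7 = mul(-35, 65) = -2275
  node9 = max2(9, -2275) = 9

Second demand — change propagation:
  node1: re-runs because input1 5->0; new result 0.
  node2: re-runs because node1 30->0; input1 5->0; new result 0.
  node4: re-runs because node1 30->0; node2 35->0; new result 0.
  node5: re-runs because node2 35->0; new result 0.
  node7: re-runs because node5 -35->0; node4 65->0; new result 0.
  node9: re-runs because node7 -2275->0; new result 9 (unchanged).

node9 now evaluates to 9.
Run set: node1, node2, node4, node5, node7, node9 (6 run).
Changed values: input1, node1, node2, node4, node5, node7.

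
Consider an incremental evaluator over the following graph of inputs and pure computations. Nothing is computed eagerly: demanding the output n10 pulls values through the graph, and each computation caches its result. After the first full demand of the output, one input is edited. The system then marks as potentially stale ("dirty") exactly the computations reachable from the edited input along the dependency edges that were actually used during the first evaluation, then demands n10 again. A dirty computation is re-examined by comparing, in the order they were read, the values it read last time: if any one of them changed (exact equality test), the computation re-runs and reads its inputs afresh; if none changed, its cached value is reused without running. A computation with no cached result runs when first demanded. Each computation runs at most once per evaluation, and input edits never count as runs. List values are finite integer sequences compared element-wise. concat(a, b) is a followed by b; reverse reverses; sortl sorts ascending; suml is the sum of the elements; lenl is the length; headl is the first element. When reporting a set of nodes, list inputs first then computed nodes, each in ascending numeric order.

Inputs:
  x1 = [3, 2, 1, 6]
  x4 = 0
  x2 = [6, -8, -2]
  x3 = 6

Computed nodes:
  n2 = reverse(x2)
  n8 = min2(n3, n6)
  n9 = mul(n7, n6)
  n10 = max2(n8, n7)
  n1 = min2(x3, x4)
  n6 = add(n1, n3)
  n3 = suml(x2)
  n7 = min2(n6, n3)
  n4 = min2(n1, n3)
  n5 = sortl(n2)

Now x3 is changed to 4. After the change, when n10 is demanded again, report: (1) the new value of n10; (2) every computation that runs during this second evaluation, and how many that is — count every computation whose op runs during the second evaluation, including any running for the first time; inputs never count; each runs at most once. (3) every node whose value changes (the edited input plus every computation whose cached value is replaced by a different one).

Initial pass — values computed on the first demand:
  n1 = min2(6, 0) = 0
  n3 = suml([6, -8, -2]) = -4
  n6 = add(0, -4) = -4
  n7 = min2(-4, -4) = -4
  n8 = min2(-4, -4) = -4
  n10 = max2(-4, -4) = -4

Second demand — change propagation:
  n1: re-runs because x3 6->4; new result 0 (unchanged).
  n6: re-examined; everything it read last time is the same (n1 unchanged, n3 unchanged) — cache -4 kept, no run.
  n7: re-examined; everything it read last time is the same (n6 unchanged, n3 unchanged) — cache -4 kept, no run.
  n8: re-examined; everything it read last time is the same (n3 unchanged, n6 unchanged) — cache -4 kept, no run.
  n10: re-examined; everything it read last time is the same (n8 unchanged, n7 unchanged) — cache -4 kept, no run.

The important point: n1 recomputes to an identical value, and the output ends up unchanged.

n10 now evaluates to -4.
Run set: n1 (1 run).
Changed values: x3.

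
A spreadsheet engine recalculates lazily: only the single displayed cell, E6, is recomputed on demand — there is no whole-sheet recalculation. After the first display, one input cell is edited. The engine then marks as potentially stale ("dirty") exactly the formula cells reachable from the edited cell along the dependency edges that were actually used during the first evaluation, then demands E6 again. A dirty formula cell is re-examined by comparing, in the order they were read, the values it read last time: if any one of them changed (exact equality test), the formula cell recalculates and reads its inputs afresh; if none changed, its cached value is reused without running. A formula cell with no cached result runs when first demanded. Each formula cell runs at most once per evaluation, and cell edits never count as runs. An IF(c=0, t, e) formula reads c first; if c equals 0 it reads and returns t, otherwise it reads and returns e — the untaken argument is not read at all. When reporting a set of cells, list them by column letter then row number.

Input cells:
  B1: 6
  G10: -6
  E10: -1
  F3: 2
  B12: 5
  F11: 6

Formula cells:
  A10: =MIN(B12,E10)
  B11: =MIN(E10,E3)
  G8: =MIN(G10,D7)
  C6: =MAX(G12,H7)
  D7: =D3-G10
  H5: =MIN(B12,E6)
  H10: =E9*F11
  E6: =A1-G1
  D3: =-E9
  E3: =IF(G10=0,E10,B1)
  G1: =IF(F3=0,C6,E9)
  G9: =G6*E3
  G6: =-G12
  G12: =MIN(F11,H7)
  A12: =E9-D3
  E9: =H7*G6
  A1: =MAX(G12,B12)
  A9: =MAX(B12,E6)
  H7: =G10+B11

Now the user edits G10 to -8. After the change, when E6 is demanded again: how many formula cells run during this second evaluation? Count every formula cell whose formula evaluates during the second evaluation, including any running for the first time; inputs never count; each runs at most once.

First evaluation (everything demanded from the output):
  E3 = IF(G10=0: G10=-6 -> else branch B1) = 6
  B11 = MIN(-1, 6) = -1
  H7 = -6 + -1 = -7
  G12 = MIN(6, -7) = -7
  A1 = MAX(-7, 5) = 5
  G6 = -(-7) = 7
  E9 = -7 * 7 = -49
  G1 = IF(F3=0: F3=2 -> else branch E9) = -49
  E6 = 5 - -49 = 54

Propagation after the edit:
  E3: runs — G10 -6->-8; result 6 (same value as before).
  B11: checked — values it read are unchanged (E10 unchanged, E3 unchanged); reused cached -1 without running.
  H7: runs — G10 -6->-8; result -9.
  G12: runs — H7 -7->-9; result -9.
  A1: runs — G12 -7->-9; result 5 (same value as before).
  G6: runs — G12 -7->-9; result 9.
  E9: runs — H7 -7->-9; G6 7->9; result -81.
  G1: runs — E9 -49->-81; result -81.
  E6: runs — G1 -49->-81; result 86.

Key observation: the cutoff stops propagation at B11 — its inputs' values are unchanged, so it reuses its cache.

Formula cells that run: A1, E3, E6, E9, G1, G6, G12, H7 — 8 in total.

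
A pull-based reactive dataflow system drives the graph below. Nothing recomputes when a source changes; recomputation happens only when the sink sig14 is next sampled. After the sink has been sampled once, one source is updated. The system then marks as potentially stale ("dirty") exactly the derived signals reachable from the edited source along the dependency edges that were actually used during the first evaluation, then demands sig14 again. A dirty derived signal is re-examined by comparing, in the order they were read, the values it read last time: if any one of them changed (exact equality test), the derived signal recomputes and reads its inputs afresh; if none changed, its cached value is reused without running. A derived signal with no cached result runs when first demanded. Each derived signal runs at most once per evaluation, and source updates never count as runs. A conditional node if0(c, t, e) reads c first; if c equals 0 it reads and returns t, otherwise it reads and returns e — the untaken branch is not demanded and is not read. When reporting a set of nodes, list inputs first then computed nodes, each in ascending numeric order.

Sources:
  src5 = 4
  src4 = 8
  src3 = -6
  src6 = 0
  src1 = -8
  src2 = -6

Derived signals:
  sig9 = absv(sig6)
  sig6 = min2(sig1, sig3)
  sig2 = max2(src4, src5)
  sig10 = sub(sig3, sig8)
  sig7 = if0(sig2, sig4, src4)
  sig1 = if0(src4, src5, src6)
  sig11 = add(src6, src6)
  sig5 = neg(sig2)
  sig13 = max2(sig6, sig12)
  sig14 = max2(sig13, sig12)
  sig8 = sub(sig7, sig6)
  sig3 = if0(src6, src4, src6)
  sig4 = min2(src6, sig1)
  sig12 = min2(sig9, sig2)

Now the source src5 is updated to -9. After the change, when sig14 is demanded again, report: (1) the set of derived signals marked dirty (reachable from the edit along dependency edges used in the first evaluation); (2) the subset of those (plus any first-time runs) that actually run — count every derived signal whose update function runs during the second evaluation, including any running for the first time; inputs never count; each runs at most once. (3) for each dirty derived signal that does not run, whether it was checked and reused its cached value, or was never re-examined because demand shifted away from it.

First evaluation (everything demanded from the output):
  sig1 = if0(src4=8 -> else branch src6) = 0
  sig2 = max2(8, 4) = 8
  sig3 = if0(src6=0 -> then branch src4) = 8
  sig6 = min2(0, 8) = 0
  sig9 = absv(0) = 0
  sig12 = min2(0, 8) = 0
  sig13 = max2(0, 0) = 0
  sig14 = max2(0, 0) = 0

Propagation after the edit:
  sig2: runs — src5 4->-9; result 8 (same value as before).
  sig12: checked — values it read are unchanged (sig9 unchanged, sig2 unchanged); reused cached 0 without running.
  sig13: checked — values it read are unchanged (sig6 unchanged, sig12 unchanged); reused cached 0 without running.
  sig14: checked — values it read are unchanged (sig13 unchanged, sig12 unchanged); reused cached 0 without running.

Key observation: the change is absorbed at sig2 — it re-runs but produces the same value, and the output's value is unchanged.

Marked dirty: sig2, sig12, sig13, sig14.
Derived signals that run: sig2 — 1 in total.
Checked but reused from cache: sig12, sig13, sig14.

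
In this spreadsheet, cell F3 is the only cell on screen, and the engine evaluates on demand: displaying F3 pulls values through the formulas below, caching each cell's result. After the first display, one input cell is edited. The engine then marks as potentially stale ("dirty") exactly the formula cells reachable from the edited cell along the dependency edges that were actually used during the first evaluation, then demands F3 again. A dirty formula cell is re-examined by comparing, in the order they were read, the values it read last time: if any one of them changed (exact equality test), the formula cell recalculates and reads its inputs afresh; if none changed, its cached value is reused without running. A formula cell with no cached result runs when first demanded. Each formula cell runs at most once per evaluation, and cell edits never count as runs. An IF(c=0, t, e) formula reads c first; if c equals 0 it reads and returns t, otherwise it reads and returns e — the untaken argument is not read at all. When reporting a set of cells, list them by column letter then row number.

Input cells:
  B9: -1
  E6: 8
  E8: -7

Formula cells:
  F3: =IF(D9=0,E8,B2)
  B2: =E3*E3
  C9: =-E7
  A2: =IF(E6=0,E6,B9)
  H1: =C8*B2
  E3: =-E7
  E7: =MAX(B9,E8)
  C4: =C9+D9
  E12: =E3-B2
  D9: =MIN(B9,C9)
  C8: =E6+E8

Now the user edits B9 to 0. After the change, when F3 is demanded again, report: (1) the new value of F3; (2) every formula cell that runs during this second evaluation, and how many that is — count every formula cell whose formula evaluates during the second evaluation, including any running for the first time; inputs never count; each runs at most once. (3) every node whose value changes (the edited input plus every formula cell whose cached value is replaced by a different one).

F3 now evaluates to -7.
Run set: C9, D9, E7, F3 (4 run).
Changed values: B9, C9, D9, E7, F3.
The important point: the flipped condition redirects demand; B2, E3 are left stale, never re-checked.

Initial pass — values computed on the first demand:
  E7 = MAX(-1, -7) = -1
  C9 = -(-1) = 1
  D9 = MIN(-1, 1) = -1
  E3 = -(-1) = 1
  B2 = 1 * 1 = 1
  F3 = IF(D9=0: D9=-1 -> else branch B2) = 1

Second demand — change propagation:
  E7: re-runs because B9 -1->0; new result 0.
  C9: re-runs because E7 -1->0; new result 0.
  D9: re-runs because B9 -1->0; C9 1->0; new result 0.
  E3: dirty yet unreached — the second evaluation never asks for it.
  B2: dirty yet unreached — the second evaluation never asks for it.
  F3: re-runs because D9 -1->0; new result -7.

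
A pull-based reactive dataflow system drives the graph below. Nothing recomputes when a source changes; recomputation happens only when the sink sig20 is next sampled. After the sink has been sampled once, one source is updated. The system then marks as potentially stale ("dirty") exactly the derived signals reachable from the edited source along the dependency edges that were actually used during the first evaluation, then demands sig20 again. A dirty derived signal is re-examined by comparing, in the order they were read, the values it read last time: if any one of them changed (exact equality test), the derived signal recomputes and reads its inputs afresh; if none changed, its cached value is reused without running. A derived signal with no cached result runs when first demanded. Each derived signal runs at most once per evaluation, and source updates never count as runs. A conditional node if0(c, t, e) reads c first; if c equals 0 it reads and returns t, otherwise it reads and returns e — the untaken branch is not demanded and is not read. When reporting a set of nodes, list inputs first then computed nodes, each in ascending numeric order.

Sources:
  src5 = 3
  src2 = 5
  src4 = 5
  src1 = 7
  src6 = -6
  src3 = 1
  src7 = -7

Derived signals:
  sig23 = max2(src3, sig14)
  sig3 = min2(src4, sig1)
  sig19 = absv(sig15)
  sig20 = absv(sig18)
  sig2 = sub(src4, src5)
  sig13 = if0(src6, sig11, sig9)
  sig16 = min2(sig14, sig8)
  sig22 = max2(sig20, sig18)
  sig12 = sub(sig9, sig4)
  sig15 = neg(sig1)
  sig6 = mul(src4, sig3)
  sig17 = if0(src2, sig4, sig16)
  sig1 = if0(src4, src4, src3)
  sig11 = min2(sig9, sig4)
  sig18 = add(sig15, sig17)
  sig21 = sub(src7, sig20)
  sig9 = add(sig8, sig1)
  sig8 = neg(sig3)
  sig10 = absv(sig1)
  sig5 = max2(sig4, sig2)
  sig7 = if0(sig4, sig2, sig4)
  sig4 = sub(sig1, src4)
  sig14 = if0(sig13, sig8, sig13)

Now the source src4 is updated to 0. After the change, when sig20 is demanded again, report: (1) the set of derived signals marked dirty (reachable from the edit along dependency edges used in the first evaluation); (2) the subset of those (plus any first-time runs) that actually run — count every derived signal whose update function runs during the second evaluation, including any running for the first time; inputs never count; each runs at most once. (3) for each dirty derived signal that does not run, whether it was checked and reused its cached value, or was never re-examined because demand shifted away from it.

First evaluation (everything demanded from the output):
  sig1 = if0(src4=5 -> else branch src3) = 1
  sig3 = min2(5, 1) = 1
  sig8 = neg(1) = -1
  sig9 = add(-1, 1) = 0
  sig13 = if0(src6=-6 -> else branch sig9) = 0
  sig14 = if0(sig13=0 -> then branch sig8) = -1
  sig15 = neg(1) = -1
  sig16 = min2(-1, -1) = -1
  sig17 = if0(src2=5 -> else branch sig16) = -1
  sig18 = add(-1, -1) = -2
  sig20 = absv(-2) = 2

Propagation after the edit:
  sig1: runs — src4 5->0; result 0.
  sig3: runs — src4 5->0; sig1 1->0; result 0.
  sig8: runs — sig3 1->0; result 0.
  sig9: runs — sig8 -1->0; sig1 1->0; result 0 (same value as before).
  sig13: checked — values it read are unchanged (src6 unchanged, sig9 unchanged); reused cached 0 without running.
  sig14: runs — sig8 -1->0; result 0.
  sig15: runs — sig1 1->0; result 0.
  sig16: runs — sig14 -1->0; sig8 -1->0; result 0.
  sig17: runs — sig16 -1->0; result 0.
  sig18: runs — sig15 -1->0; sig17 -1->0; result 0.
  sig20: runs — sig18 -2->0; result 0.

Key observation: the cutoff stops propagation at sig13 — its inputs' values are unchanged, so it reuses its cache.

Marked dirty: sig1, sig3, sig8, sig9, sig13, sig14, sig15, sig16, sig17, sig18, sig20.
Derived signals that run: sig1, sig3, sig8, sig9, sig14, sig15, sig16, sig17, sig18, sig20 — 10 in total.
Checked but reused from cache: sig13.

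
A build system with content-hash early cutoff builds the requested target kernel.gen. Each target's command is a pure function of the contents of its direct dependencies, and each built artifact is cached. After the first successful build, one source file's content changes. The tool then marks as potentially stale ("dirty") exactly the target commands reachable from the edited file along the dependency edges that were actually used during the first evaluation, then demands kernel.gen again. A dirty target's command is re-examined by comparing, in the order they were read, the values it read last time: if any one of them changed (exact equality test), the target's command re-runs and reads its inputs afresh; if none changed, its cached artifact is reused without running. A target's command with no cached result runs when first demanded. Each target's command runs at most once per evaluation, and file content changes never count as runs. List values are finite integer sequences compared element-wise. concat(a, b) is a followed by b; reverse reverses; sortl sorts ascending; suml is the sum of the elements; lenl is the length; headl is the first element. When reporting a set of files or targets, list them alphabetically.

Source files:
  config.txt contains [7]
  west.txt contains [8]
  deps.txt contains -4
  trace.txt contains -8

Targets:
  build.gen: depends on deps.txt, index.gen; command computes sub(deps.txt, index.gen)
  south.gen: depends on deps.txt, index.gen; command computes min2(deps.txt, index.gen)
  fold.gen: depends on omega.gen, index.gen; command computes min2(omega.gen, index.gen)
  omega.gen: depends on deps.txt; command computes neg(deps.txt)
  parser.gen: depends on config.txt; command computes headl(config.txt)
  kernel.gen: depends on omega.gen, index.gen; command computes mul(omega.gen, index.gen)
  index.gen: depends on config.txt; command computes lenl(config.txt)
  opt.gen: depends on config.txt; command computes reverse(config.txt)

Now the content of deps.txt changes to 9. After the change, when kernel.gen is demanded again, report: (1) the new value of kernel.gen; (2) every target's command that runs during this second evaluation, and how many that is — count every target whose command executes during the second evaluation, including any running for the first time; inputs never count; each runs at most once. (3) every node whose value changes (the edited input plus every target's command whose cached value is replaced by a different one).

First evaluation (everything demanded from the output):
  index.gen = lenl([7]) = 1
  omega.gen = neg(-4) = 4
  kernel.gen = mul(4, 1) = 4

Propagation after the edit:
  omega.gen: runs — deps.txt -4->9; result -9.
  kernel.gen: runs — omega.gen 4->-9; result -9.

New value of kernel.gen: -9.
Target commands that run: kernel.gen, omega.gen — 2 in total.
Values that change: deps.txt, kernel.gen, omega.gen.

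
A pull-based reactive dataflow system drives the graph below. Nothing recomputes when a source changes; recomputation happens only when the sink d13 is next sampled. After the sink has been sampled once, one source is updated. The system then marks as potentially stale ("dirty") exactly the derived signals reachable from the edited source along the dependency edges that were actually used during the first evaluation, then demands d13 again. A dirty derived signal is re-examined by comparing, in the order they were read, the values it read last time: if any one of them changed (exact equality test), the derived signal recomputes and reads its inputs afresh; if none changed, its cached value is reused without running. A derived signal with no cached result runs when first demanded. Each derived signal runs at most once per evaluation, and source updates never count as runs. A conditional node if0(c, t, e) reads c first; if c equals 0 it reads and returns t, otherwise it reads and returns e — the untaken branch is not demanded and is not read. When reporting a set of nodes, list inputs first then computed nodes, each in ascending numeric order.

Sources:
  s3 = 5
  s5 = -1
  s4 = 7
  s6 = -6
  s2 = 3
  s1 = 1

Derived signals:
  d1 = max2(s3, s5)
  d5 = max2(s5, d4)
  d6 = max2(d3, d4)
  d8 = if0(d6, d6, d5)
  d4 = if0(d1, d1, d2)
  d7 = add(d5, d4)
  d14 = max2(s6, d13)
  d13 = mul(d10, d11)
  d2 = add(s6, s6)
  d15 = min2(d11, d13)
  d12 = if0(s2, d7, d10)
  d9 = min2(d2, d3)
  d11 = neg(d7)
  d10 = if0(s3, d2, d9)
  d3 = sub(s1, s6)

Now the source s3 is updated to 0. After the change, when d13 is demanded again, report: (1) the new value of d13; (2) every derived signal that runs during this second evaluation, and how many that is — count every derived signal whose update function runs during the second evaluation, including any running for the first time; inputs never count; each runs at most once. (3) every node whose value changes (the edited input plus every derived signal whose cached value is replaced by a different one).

New value of d13: 0.
Derived signals that run: d1, d4, d5, d7, d10, d11, d13 — 7 in total.
Values that change: s3, d1, d4, d5, d7, d11, d13.

First evaluation (everything demanded from the output):
  d1 = max2(5, -1) = 5
  d2 = add(-6, -6) = -12
  d3 = sub(1, -6) = 7
  d4 = if0(d1=5 -> else branch d2) = -12
  d5 = max2(-1, -12) = -1
  d7 = add(-1, -12) = -13
  d9 = min2(-12, 7) = -12
  d10 = if0(s3=5 -> else branch d9) = -12
  d11 = neg(-13) = 13
  d13 = mul(-12, 13) = -156

Propagation after the edit:
  d1: runs — s3 5->0; result 0.
  d4: runs — d1 5->0; result 0.
  d5: runs — d4 -12->0; result 0.
  d7: runs — d5 -1->0; d4 -12->0; result 0.
  d10: runs — s3 5->0; result -12 (same value as before).
  d11: runs — d7 -13->0; result 0.
  d13: runs — d11 13->0; result 0.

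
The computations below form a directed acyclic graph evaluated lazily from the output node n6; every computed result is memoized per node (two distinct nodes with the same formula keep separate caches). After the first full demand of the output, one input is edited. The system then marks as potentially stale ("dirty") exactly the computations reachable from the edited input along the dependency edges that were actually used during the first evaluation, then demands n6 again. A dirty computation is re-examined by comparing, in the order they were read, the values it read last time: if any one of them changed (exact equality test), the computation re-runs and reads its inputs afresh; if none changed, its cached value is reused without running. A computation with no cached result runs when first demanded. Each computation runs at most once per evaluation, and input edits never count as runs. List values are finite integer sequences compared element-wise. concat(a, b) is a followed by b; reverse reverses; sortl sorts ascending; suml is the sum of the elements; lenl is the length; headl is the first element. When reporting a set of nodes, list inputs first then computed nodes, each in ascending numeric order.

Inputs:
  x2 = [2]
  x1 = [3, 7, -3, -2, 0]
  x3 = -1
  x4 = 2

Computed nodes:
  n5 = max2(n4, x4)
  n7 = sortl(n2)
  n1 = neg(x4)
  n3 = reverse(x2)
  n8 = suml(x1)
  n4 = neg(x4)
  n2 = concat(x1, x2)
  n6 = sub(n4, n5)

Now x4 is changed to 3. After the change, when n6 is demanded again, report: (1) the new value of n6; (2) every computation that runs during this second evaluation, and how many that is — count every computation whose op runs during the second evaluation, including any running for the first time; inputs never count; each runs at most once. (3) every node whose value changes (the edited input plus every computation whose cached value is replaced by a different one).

First demand of the output computes:
  n4 = neg(2) = -2
  n5 = max2(-2, 2) = 2
  n6 = sub(-2, 2) = -4

After the edit, cleaning proceeds:
  n4: a read changed (x4 2->3) — executes, giving -3.
  n5: a read changed (n4 -2->-3; x4 2->3) — executes, giving 3.
  n6: a read changed (n4 -2->-3; n5 2->3) — executes, giving -6.

Demanding n6 again yields -6.
3 computations run: n4, n5, n6.
The nodes whose values change: x4, n4, n5, n6.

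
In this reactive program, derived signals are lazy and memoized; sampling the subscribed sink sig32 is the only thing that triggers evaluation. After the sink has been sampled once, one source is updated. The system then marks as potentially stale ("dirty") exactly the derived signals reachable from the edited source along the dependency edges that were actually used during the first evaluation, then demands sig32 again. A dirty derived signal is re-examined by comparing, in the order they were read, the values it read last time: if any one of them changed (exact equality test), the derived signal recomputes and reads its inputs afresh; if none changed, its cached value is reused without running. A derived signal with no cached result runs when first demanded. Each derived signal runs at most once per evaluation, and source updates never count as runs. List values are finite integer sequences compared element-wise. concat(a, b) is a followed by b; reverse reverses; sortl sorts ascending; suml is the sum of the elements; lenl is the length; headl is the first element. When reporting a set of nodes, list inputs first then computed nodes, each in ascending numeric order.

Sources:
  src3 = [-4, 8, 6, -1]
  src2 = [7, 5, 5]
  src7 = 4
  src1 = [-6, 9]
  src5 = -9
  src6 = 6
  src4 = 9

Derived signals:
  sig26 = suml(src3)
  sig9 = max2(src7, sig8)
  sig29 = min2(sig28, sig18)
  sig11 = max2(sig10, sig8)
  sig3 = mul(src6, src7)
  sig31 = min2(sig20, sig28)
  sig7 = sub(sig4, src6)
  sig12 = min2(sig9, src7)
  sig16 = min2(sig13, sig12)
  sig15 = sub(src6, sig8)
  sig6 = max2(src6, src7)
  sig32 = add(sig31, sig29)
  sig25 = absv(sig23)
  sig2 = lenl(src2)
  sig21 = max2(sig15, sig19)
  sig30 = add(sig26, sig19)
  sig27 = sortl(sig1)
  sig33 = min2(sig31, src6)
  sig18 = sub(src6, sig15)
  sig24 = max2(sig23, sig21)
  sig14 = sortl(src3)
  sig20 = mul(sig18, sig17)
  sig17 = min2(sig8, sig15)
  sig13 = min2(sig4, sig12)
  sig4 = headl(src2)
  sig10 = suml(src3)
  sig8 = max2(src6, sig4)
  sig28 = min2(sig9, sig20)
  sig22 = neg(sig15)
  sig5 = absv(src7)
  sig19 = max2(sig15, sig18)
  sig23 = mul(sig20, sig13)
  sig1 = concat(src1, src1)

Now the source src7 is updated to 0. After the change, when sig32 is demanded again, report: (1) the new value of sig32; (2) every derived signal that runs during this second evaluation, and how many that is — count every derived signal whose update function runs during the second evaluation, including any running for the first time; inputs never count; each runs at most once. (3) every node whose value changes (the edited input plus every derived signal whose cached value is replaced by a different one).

First demand of the output computes:
  sig4 = headl([7, 5, 5]) = 7
  sig8 = max2(6, 7) = 7
  sig9 = max2(4, 7) = 7
  sig15 = sub(6, 7) = -1
  sig17 = min2(7, -1) = -1
  sig18 = sub(6, -1) = 7
  sig20 = mul(7, -1) = -7
  sig28 = min2(7, -7) = -7
  sig29 = min2(-7, 7) = -7
  sig31 = min2(-7, -7) = -7
  sig32 = add(-7, -7) = -14

After the edit, cleaning proceeds:
  sig9: a read changed (src7 4->0) — executes, giving 7 — identical to its old value.
  sig28: dirty, but its reads are unchanged (sig9 unchanged, sig20 unchanged); cached -7 stands.
  sig29: dirty, but its reads are unchanged (sig28 unchanged, sig18 unchanged); cached -7 stands.
  sig31: dirty, but its reads are unchanged (sig20 unchanged, sig28 unchanged); cached -7 stands.
  sig32: dirty, but its reads are unchanged (sig31 unchanged, sig29 unchanged); cached -14 stands.

Note the absorption at sig9: it re-runs yet its value is the same, leaving the output's value untouched.

Demanding sig32 again yields -14.
1 derived signals run: sig9.
The nodes whose values change: src7.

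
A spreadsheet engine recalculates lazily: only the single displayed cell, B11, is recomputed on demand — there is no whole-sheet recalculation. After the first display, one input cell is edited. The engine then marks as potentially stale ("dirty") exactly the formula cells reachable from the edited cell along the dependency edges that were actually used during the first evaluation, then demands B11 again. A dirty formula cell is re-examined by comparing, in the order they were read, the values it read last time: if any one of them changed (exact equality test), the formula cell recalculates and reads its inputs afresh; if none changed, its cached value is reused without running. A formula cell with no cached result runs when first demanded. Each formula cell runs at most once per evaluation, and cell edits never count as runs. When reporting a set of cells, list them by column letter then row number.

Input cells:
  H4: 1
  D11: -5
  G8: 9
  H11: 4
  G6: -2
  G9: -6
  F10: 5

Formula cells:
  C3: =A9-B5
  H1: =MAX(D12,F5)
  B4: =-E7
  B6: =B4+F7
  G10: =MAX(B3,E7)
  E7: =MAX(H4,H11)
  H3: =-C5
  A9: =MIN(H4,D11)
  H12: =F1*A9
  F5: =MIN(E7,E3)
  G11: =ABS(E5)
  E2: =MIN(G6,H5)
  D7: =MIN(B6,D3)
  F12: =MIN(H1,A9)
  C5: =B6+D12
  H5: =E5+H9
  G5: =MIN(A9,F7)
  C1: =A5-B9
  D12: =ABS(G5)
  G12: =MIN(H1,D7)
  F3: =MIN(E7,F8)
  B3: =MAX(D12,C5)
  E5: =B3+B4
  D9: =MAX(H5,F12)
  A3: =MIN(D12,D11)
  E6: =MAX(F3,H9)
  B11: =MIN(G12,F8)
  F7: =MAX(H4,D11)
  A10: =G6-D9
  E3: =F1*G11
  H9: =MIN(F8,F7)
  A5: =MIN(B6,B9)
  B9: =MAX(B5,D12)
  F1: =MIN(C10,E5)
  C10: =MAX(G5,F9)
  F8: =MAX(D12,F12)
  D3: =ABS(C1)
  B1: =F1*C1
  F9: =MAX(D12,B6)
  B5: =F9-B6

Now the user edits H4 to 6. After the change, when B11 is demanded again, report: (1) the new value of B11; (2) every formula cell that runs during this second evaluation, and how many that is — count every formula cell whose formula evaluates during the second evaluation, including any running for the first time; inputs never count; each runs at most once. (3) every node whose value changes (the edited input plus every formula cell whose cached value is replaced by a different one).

New value of B11: 0.
Formula cells that run: A5, A9, B3, B4, B5, B6, B9, B11, C1, C5, D3, D7, E3, E5, E7, F1, F5, F7, F9, G5, G11, G12, H1 — 23 in total.
Values that change: A5, B4, B5, B6, B9, B11, C1, C5, D3, D7, E3, E5, E7, F1, F5, F7, G12, H4.
Key observation: the cutoff stops propagation at D12 — its inputs' values are unchanged, so it reuses its cache.

First evaluation (everything demanded from the output):
  A9 = MIN(1, -5) = -5
  E7 = MAX(1, 4) = 4
  B4 = -(4) = -4
  F7 = MAX(1, -5) = 1
  B6 = -4 + 1 = -3
  G5 = MIN(-5, 1) = -5
  D12 = ABS(-5) = 5
  C5 = -3 + 5 = 2
  B3 = MAX(5, 2) = 5
  E5 = 5 + -4 = 1
  F9 = MAX(5, -3) = 5
  B5 = 5 - -3 = 8
  B9 = MAX(8, 5) = 8
  A5 = MIN(-3, 8) = -3
  C1 = -3 - 8 = -11
  C10 = MAX(-5, 5) = 5
  D3 = ABS(-11) = 11
  D7 = MIN(-3, 11) = -3
  F1 = MIN(5, 1) = 1
  G11 = ABS(1) = 1
  E3 = 1 * 1 = 1
  F5 = MIN(4, 1) = 1
  H1 = MAX(5, 1) = 5
  F12 = MIN(5, -5) = -5
  F8 = MAX(5, -5) = 5
  G12 = MIN(5, -3) = -3
  B11 = MIN(-3, 5) = -3

Propagation after the edit:
  A9: runs — H4 1->6; result -5 (same value as before).
  E7: runs — H4 1->6; result 6.
  B4: runs — E7 4->6; result -6.
  F7: runs — H4 1->6; result 6.
  B6: runs — B4 -4->-6; F7 1->6; result 0.
  G5: runs — F7 1->6; result -5 (same value as before).
  D12: checked — values it read are unchanged (G5 unchanged); reused cached 5 without running.
  C5: runs — B6 -3->0; result 5.
  B3: runs — C5 2->5; result 5 (same value as before).
  E5: runs — B4 -4->-6; result -1.
  F9: runs — B6 -3->0; result 5 (same value as before).
  B5: runs — B6 -3->0; result 5.
  B9: runs — B5 8->5; result 5.
  A5: runs — B6 -3->0; B9 8->5; result 0.
  C1: runs — A5 -3->0; B9 8->5; result -5.
  C10: checked — values it read are unchanged (G5 unchanged, F9 unchanged); reused cached 5 without running.
  D3: runs — C1 -11->-5; result 5.
  D7: runs — B6 -3->0; D3 11->5; result 0.
  F1: runs — E5 1->-1; result -1.
  G11: runs — E5 1->-1; result 1 (same value as before).
  E3: runs — F1 1->-1; result -1.
  F5: runs — E7 4->6; E3 1->-1; result -1.
  H1: runs — F5 1->-1; result 5 (same value as before).
  F12: checked — values it read are unchanged (H1 unchanged, A9 unchanged); reused cached -5 without running.
  F8: checked — values it read are unchanged (D12 unchanged, F12 unchanged); reused cached 5 without running.
  G12: runs — D7 -3->0; result 0.
  B11: runs — G12 -3->0; result 0.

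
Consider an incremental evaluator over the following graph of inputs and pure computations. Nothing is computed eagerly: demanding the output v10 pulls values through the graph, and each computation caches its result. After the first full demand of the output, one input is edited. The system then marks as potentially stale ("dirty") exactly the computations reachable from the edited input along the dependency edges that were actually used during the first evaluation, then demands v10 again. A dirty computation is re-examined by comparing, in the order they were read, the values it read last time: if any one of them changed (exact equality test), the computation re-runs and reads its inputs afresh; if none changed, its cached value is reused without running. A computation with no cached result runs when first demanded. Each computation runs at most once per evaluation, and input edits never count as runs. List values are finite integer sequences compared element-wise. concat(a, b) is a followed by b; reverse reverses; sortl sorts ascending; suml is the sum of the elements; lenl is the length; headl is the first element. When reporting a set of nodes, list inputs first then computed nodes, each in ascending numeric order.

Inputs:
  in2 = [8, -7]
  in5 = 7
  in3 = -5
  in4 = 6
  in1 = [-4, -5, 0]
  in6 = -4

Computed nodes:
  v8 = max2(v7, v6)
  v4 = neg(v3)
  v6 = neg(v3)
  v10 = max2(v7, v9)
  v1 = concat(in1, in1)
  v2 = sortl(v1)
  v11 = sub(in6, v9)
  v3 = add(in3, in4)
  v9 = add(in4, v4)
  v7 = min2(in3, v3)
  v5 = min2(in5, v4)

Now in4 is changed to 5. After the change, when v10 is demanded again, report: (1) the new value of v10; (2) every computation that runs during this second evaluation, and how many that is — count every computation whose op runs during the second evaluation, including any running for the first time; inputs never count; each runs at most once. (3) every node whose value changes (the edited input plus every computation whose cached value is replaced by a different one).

v10 now evaluates to 5.
Run set: v3, v4, v7, v9 (4 run).
Changed values: in4, v3, v4.
The important point: at v10 every value read last time is unchanged, so the dirty flag clears without a run.

Initial pass — values computed on the first demand:
  v3 = add(-5, 6) = 1
  v4 = neg(1) = -1
  v7 = min2(-5, 1) = -5
  v9 = add(6, -1) = 5
  v10 = max2(-5, 5) = 5

Second demand — change propagation:
  v3: re-runs because in4 6->5; new result 0.
  v4: re-runs because v3 1->0; new result 0.
  v7: re-runs because v3 1->0; new result -5 (unchanged).
  v9: re-runs because in4 6->5; v4 -1->0; new result 5 (unchanged).
  v10: re-examined; everything it read last time is the same (v7 unchanged, v9 unchanged) — cache 5 kept, no run.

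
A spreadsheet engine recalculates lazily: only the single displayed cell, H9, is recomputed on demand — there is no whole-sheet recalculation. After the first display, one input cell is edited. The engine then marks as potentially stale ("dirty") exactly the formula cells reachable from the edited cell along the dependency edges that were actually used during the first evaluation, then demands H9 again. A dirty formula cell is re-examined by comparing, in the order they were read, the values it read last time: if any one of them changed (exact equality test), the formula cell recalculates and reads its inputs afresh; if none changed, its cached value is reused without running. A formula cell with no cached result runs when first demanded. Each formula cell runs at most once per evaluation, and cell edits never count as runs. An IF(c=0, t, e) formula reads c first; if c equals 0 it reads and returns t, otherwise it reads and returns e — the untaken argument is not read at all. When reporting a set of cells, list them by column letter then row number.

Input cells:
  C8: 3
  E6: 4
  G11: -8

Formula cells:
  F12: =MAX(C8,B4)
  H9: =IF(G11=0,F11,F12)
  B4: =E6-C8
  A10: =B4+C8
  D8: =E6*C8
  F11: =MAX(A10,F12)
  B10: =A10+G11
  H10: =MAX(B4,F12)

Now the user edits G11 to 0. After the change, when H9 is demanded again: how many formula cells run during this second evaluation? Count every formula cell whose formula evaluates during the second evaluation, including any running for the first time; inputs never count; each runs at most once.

Formula cells that run: A10, F11, H9 — 3 in total.
Key observation: a condition flipped, so demand reaches new nodes — A10, F11 run for the first time.

First evaluation (everything demanded from the output):
  B4 = 4 - 3 = 1
  F12 = MAX(3, 1) = 3
  H9 = IF(G11=0: G11=-8 -> else branch F12) = 3

Propagation after the edit:
  A10: demanded for the first time — runs, produces 4.
  F11: demanded for the first time — runs, produces 4.
  H9: runs — G11 -8->0; result 4.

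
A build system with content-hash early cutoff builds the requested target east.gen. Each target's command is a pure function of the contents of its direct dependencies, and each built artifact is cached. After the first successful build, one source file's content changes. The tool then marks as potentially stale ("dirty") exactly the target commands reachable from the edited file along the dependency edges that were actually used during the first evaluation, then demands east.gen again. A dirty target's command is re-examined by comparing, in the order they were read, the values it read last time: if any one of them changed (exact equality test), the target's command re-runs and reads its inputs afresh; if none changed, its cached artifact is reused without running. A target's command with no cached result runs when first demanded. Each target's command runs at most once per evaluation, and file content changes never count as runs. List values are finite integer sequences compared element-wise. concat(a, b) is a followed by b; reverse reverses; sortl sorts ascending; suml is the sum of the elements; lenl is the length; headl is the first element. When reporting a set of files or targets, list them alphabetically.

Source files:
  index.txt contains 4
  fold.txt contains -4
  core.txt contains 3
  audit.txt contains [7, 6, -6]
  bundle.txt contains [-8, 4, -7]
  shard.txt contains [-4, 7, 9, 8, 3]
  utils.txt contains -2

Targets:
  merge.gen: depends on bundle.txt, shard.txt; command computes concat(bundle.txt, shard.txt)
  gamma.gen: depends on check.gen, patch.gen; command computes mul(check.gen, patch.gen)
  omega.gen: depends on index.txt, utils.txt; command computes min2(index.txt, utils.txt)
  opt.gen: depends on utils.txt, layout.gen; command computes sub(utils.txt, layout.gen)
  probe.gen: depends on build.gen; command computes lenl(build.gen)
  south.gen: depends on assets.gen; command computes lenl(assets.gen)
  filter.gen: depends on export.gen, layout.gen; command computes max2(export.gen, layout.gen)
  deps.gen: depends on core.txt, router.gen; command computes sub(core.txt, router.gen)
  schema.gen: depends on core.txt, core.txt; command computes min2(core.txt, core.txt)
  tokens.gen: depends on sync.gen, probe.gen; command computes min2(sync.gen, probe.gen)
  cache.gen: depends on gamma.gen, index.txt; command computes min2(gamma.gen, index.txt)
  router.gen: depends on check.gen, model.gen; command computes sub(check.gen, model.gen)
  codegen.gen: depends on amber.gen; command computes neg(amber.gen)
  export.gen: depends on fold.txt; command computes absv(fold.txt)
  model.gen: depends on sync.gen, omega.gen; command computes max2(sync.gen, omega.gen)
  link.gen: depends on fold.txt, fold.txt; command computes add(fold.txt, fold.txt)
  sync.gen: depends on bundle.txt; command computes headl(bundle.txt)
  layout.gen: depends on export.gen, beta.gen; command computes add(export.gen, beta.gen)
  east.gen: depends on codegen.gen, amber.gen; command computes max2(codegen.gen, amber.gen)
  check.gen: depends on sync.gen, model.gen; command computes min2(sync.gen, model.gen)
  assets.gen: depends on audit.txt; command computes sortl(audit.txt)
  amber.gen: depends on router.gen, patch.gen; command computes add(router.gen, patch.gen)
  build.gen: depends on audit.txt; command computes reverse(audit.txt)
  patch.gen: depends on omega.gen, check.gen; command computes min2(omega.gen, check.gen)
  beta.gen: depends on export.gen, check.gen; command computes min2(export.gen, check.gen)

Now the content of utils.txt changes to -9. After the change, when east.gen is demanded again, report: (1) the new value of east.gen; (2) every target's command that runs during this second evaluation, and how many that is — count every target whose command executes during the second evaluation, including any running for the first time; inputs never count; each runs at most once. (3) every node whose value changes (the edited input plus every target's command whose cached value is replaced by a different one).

First evaluation (everything demanded from the output):
  omega.gen = min2(4, -2) = -2
  sync.gen = headl([-8, 4, -7]) = -8
  model.gen = max2(-8, -2) = -2
  check.gen = min2(-8, -2) = -8
  patch.gen = min2(-2, -8) = -8
  router.gen = sub(-8, -2) = -6
  amber.gen = add(-6, -8) = -14
  codegen.gen = neg(-14) = 14
  east.gen = max2(14, -14) = 14

Propagation after the edit:
  omega.gen: runs — utils.txt -2->-9; result -9.
  model.gen: runs — omega.gen -2->-9; result -8.
  check.gen: runs — model.gen -2->-8; result -8 (same value as before).
  patch.gen: runs — omega.gen -2->-9; result -9.
  router.gen: runs — model.gen -2->-8; result 0.
  amber.gen: runs — router.gen -6->0; patch.gen -8->-9; result -9.
  codegen.gen: runs — amber.gen -14->-9; result 9.
  east.gen: runs — codegen.gen 14->9; amber.gen -14->-9; result 9.

New value of east.gen: 9.
Target commands that run: amber.gen, check.gen, codegen.gen, east.gen, model.gen, omega.gen, patch.gen, router.gen — 8 in total.
Values that change: amber.gen, codegen.gen, east.gen, model.gen, omega.gen, patch.gen, router.gen, utils.txt.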